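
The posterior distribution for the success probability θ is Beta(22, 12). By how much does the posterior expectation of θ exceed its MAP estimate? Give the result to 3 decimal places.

-0.009

Mode = (22−1)/(22+12−2) = 21/32 = 0.656.
Mean = 22/(22+12) = 22/34 = 0.647.
Difference = 0.647 − 0.656 = -0.009.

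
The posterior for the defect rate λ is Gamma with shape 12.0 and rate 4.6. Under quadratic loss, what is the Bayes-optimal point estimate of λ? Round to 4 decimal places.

2.6087

Mode = (α−1)/β = 11.0/4.6 = 2.3913.
Mean = α/β = 12.0/4.6 = 2.6087.
Quadratic loss ⇒ the optimal estimator is the posterior mean.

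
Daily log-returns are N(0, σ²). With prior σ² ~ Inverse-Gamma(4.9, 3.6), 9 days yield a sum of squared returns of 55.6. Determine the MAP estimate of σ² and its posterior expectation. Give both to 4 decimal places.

Posterior: Inverse-Gamma(shape = 4.9+9/2 = 9.4, scale = 3.6+55.6/2 = 31.4).
Mode = β/(α+1) = 31.4/10.4 = 3.0192.
Mean = β/(α−1) = 31.4/8.4 = 3.7381.
The mean is pulled above the mode by the posterior's right skew.

MAP: 3.0192. Posterior mean: 3.7381.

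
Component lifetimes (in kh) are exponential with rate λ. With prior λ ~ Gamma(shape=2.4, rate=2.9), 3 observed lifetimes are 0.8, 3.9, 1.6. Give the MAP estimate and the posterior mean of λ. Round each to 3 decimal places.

MAP = 0.478, posterior mean = 0.587

Σ times = 6.3. Posterior: Gamma(shape = 2.4+3 = 5.4, rate = 2.9+6.3 = 9.2).
Mode = (α−1)/β = 4.4/9.2 = 0.478.
Mean = α/β = 5.4/9.2 = 0.587.
The posterior is right-skewed, so the mean exceeds the mode.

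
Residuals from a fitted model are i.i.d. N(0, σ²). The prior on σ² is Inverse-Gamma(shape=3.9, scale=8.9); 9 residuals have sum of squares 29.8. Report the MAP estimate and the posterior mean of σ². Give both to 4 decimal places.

Posterior: Inverse-Gamma(shape = 3.9+9/2 = 8.4, scale = 8.9+29.8/2 = 23.8).
Mode = β/(α+1) = 23.8/9.4 = 2.5319.
Mean = β/(α−1) = 23.8/7.4 = 3.2162.

MAP estimate = 2.5319, posterior mean = 3.2162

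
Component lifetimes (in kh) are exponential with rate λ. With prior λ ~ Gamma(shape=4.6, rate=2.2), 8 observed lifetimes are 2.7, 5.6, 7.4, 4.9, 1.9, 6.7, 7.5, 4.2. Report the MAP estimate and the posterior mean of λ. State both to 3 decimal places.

λ_MAP = 0.269, E[λ|data] = 0.292

Σ times = 40.9. Posterior: Gamma(shape = 4.6+8 = 12.6, rate = 2.2+40.9 = 43.1).
Mode = (α−1)/β = 11.6/43.1 = 0.269.
Mean = α/β = 12.6/43.1 = 0.292.
The posterior is right-skewed, so the mean exceeds the mode.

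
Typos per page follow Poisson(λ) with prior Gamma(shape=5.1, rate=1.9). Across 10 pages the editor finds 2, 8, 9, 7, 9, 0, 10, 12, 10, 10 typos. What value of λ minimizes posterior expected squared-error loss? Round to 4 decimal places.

6.8992

Σ counts = 77. Posterior: Gamma(shape = 5.1+77 = 82.1, rate = 1.9+10 = 11.9).
Mode = (α−1)/β = 81.1/11.9 = 6.8151.
Mean = α/β = 82.1/11.9 = 6.8992.
Squared-error loss ⇒ the optimal estimator is the posterior mean.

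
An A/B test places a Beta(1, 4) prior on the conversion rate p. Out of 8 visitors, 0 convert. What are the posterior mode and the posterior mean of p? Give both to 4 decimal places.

p_MAP = 0.0000, E[p|data] = 0.0769

Posterior: Beta(1+0, 4+8) = Beta(1, 12).
Since α = 1 ≤ 1 and β > 1, the Beta density is monotone decreasing on [0,1]; the mode is at 0.
Mean = 1/(1+12) = 0.0769.
The posterior is right-skewed, so the mean exceeds the mode.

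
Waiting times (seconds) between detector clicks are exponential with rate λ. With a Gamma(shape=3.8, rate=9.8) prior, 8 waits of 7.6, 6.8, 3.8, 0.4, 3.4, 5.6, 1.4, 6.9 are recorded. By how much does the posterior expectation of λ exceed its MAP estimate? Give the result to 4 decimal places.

Σ times = 35.9. Posterior: Gamma(shape = 3.8+8 = 11.8, rate = 9.8+35.9 = 45.7).
Mode = (α−1)/β = 10.8/45.7 = 0.2363.
Mean = α/β = 11.8/45.7 = 0.2582.
Difference = 0.2582 − 0.2363 = 0.0219.
Mean > mode: the posterior has a right tail.

0.0219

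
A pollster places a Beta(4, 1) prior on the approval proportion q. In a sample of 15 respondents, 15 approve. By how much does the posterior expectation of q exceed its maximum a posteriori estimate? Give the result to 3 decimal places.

-0.050

Posterior: Beta(4+15, 1+0) = Beta(19, 1).
Since β = 1 ≤ 1 and α > 1, the Beta density is monotone increasing on [0,1]; the mode is at 1.
Mean = 19/(19+1) = 0.950.
Difference = 0.950 − 1.000 = -0.050.
The mean is pulled below the mode by the posterior's left skew.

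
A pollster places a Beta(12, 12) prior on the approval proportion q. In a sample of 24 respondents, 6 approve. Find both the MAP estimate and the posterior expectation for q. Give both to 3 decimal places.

Posterior: Beta(12+6, 12+18) = Beta(18, 30).
Mode = (18−1)/(18+30−2) = 17/46 = 0.370.
Mean = 18/(18+30) = 18/48 = 0.375.

MAP estimate = 0.370, posterior expectation = 0.375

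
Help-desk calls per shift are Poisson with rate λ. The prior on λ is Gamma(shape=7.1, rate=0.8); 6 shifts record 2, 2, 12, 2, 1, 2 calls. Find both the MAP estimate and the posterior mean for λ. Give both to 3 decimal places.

MAP estimate = 3.985, posterior mean = 4.132

Σ counts = 21. Posterior: Gamma(shape = 7.1+21 = 28.1, rate = 0.8+6 = 6.8).
Mode = (α−1)/β = 27.1/6.8 = 3.985.
Mean = α/β = 28.1/6.8 = 4.132.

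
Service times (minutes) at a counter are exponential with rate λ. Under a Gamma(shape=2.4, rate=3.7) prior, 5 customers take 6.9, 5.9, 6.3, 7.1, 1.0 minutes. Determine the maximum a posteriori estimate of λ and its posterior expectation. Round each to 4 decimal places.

Σ times = 27.2. Posterior: Gamma(shape = 2.4+5 = 7.4, rate = 3.7+27.2 = 30.9).
Mode = (α−1)/β = 6.4/30.9 = 0.2071.
Mean = α/β = 7.4/30.9 = 0.2395.
Mean > mode: the posterior has a right tail.

MAP: 0.2071. Posterior mean: 0.2395.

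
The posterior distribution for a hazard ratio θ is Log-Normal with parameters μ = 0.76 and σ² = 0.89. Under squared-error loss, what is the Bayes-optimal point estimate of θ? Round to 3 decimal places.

3.337

Mode = exp(μ − σ²) = exp(-0.13) = 0.878.
Mean = exp(μ + σ²/2) = exp(1.205) = 3.337.
Squared-error loss ⇒ the optimal estimator is the posterior mean.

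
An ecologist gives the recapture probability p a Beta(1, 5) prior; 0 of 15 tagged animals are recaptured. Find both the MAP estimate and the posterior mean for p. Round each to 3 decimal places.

MAP estimate = 0.000, posterior mean = 0.048

Posterior: Beta(1+0, 5+15) = Beta(1, 20).
Since α = 1 ≤ 1 and β > 1, the Beta density is monotone decreasing on [0,1]; the mode is at 0.
Mean = 1/(1+20) = 0.048.
Mean > mode: the posterior has a right tail.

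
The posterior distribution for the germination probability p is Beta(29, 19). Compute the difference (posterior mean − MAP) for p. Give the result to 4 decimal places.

-0.0045

Mode = (29−1)/(29+19−2) = 28/46 = 0.6087.
Mean = 29/(29+19) = 29/48 = 0.6042.
Difference = 0.6042 − 0.6087 = -0.0045.
Mode > mean: the posterior has a left tail.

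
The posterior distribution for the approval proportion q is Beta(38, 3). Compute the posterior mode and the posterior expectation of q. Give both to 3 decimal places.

Mode = (38−1)/(38+3−2) = 37/39 = 0.949.
Mean = 38/(38+3) = 38/41 = 0.927.

MAP = 0.949, posterior mean = 0.927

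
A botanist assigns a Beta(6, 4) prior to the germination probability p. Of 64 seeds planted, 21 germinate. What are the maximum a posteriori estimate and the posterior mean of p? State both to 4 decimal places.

maximum a posteriori estimate = 0.3611, posterior mean = 0.3649

Posterior: Beta(6+21, 4+43) = Beta(27, 47).
Mode = (27−1)/(27+47−2) = 26/72 = 0.3611.
Mean = 27/(27+47) = 27/74 = 0.3649.
Mean > mode: the posterior has a right tail.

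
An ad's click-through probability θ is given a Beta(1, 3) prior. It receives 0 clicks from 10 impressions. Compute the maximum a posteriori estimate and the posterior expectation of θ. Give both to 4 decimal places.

Posterior: Beta(1+0, 3+10) = Beta(1, 13).
Since α = 1 ≤ 1 and β > 1, the Beta density is monotone decreasing on [0,1]; the mode is at 0.
Mean = 1/(1+13) = 0.0714.

MAP = 0.0000, posterior mean = 0.0714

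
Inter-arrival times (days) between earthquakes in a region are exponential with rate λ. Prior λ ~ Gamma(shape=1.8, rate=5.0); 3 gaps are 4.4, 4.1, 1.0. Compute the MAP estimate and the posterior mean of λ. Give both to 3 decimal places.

MAP = 0.262, posterior mean = 0.331

Σ times = 9.5. Posterior: Gamma(shape = 1.8+3 = 4.8, rate = 5.0+9.5 = 14.5).
Mode = (α−1)/β = 3.8/14.5 = 0.262.
Mean = α/β = 4.8/14.5 = 0.331.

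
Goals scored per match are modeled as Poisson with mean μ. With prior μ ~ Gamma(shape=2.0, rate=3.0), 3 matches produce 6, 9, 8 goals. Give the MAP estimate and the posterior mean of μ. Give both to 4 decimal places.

MAP estimate = 4.0000, posterior mean = 4.1667

Σ counts = 23. Posterior: Gamma(shape = 2.0+23 = 25.0, rate = 3.0+3 = 6.0).
Mode = (α−1)/β = 24.0/6.0 = 4.0000.
Mean = α/β = 25.0/6.0 = 4.1667.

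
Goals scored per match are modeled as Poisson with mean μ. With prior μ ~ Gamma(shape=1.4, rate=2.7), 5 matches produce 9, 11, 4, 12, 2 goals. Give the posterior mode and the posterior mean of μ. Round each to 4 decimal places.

MAP = 4.9870, posterior mean = 5.1169

Σ counts = 38. Posterior: Gamma(shape = 1.4+38 = 39.4, rate = 2.7+5 = 7.7).
Mode = (α−1)/β = 38.4/7.7 = 4.9870.
Mean = α/β = 39.4/7.7 = 5.1169.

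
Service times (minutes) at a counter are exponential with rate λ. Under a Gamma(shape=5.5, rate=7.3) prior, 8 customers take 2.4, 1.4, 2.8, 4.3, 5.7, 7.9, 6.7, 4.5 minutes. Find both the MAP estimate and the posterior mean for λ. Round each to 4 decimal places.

MAP estimate = 0.2907, posterior mean = 0.3140

Σ times = 35.7. Posterior: Gamma(shape = 5.5+8 = 13.5, rate = 7.3+35.7 = 43.0).
Mode = (α−1)/β = 12.5/43.0 = 0.2907.
Mean = α/β = 13.5/43.0 = 0.3140.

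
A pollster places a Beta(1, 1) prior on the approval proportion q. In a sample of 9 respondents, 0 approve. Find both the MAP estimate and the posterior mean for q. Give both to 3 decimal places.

MAP = 0.000, posterior mean = 0.091

Posterior: Beta(1+0, 1+9) = Beta(1, 10).
Since α = 1 ≤ 1 and β > 1, the Beta density is monotone decreasing on [0,1]; the mode is at 0.
Mean = 1/(1+10) = 0.091.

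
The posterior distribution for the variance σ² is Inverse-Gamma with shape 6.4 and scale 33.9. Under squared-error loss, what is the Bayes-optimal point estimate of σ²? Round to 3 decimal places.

6.278

Mode = β/(α+1) = 33.9/7.4 = 4.581.
Mean = β/(α−1) = 33.9/5.4 = 6.278.
Squared-error loss ⇒ the optimal estimator is the posterior mean.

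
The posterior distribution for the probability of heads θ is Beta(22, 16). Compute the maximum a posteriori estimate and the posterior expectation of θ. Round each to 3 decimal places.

MAP = 0.583, posterior mean = 0.579

Mode = (22−1)/(22+16−2) = 21/36 = 0.583.
Mean = 22/(22+16) = 22/38 = 0.579.
The mean is pulled below the mode by the posterior's left skew.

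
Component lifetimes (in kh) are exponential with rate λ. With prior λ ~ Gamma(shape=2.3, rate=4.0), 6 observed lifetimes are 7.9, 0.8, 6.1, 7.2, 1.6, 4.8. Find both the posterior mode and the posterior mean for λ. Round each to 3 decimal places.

Σ times = 28.4. Posterior: Gamma(shape = 2.3+6 = 8.3, rate = 4.0+28.4 = 32.4).
Mode = (α−1)/β = 7.3/32.4 = 0.225.
Mean = α/β = 8.3/32.4 = 0.256.
Right-skewed posterior ⇒ mode < mean.

MAP = 0.225, posterior mean = 0.256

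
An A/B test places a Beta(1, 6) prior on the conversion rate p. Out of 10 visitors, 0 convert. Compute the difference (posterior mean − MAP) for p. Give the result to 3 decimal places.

0.059

Posterior: Beta(1+0, 6+10) = Beta(1, 16).
Since α = 1 ≤ 1 and β > 1, the Beta density is monotone decreasing on [0,1]; the mode is at 0.
Mean = 1/(1+16) = 0.059.
Difference = 0.059 − 0.000 = 0.059.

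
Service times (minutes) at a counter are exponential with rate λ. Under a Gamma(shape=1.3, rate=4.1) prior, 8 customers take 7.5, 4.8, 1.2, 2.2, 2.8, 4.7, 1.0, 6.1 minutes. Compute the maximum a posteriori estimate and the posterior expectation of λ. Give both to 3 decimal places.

Σ times = 30.3. Posterior: Gamma(shape = 1.3+8 = 9.3, rate = 4.1+30.3 = 34.4).
Mode = (α−1)/β = 8.3/34.4 = 0.241.
Mean = α/β = 9.3/34.4 = 0.270.
The posterior is right-skewed, so the mean exceeds the mode.

MAP: 0.241. Posterior mean: 0.270.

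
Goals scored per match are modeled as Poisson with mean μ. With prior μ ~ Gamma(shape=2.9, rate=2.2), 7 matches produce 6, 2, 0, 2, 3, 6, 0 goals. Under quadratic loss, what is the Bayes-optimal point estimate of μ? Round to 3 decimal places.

2.380

Σ counts = 19. Posterior: Gamma(shape = 2.9+19 = 21.9, rate = 2.2+7 = 9.2).
Mode = (α−1)/β = 20.9/9.2 = 2.272.
Mean = α/β = 21.9/9.2 = 2.380.
Quadratic loss ⇒ the optimal estimator is the posterior mean.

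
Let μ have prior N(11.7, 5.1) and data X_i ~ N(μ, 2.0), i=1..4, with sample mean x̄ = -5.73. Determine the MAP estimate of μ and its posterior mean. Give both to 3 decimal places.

Posterior for μ is Normal. Precision-weighted mean: (1/5.1·11.7 + 4/2.0·-5.73) / (1/5.1 + 4/2.0) = -4.174.
A Normal posterior is symmetric, so mode = mean.

MAP estimate = -4.174, posterior mean = -4.174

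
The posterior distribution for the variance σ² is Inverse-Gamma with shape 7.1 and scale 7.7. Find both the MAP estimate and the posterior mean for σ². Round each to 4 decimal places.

Mode = β/(α+1) = 7.7/8.1 = 0.9506.
Mean = β/(α−1) = 7.7/6.1 = 1.2623.

MAP estimate = 0.9506, posterior mean = 1.2623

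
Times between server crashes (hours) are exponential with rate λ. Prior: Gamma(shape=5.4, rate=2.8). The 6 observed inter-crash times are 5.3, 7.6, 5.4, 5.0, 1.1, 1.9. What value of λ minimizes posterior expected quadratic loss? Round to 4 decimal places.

0.3918

Σ times = 26.3. Posterior: Gamma(shape = 5.4+6 = 11.4, rate = 2.8+26.3 = 29.1).
Mode = (α−1)/β = 10.4/29.1 = 0.3574.
Mean = α/β = 11.4/29.1 = 0.3918.
Quadratic loss ⇒ the optimal estimator is the posterior mean.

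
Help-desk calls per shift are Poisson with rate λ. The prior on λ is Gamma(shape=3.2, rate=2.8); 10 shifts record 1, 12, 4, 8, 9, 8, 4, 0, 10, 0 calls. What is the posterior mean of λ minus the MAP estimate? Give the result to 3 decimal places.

Σ counts = 56. Posterior: Gamma(shape = 3.2+56 = 59.2, rate = 2.8+10 = 12.8).
Mode = (α−1)/β = 58.2/12.8 = 4.547.
Mean = α/β = 59.2/12.8 = 4.625.
Difference = 4.625 − 4.547 = 0.078.

0.078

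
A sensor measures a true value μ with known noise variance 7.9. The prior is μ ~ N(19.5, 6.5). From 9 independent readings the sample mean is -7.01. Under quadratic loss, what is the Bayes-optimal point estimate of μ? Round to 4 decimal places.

Posterior for μ is Normal. Precision-weighted mean: (1/6.5·19.5 + 9/7.9·-7.01) / (1/6.5 + 9/7.9) = -3.8559.
A Normal posterior is symmetric, so mode = mean.
Quadratic loss ⇒ the optimal estimator is the posterior mean.

-3.8559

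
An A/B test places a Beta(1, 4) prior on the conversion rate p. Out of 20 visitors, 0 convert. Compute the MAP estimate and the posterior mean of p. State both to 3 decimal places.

Posterior: Beta(1+0, 4+20) = Beta(1, 24).
Since α = 1 ≤ 1 and β > 1, the Beta density is monotone decreasing on [0,1]; the mode is at 0.
Mean = 1/(1+24) = 0.040.
The mean is pulled above the mode by the posterior's right skew.

p_MAP = 0.000, E[p|data] = 0.040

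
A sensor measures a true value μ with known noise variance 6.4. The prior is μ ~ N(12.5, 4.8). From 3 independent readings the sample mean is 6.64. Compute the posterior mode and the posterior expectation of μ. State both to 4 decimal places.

μ_MAP = 8.4431, E[μ|data] = 8.4431

Posterior for μ is Normal. Precision-weighted mean: (1/4.8·12.5 + 3/6.4·6.64) / (1/4.8 + 3/6.4) = 8.4431.
A Normal posterior is symmetric, so mode = mean.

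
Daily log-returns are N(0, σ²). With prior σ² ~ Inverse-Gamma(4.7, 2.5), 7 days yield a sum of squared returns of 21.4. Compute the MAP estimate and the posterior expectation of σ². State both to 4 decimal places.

σ²_MAP = 1.4348, E[σ²|data] = 1.8333

Posterior: Inverse-Gamma(shape = 4.7+7/2 = 8.2, scale = 2.5+21.4/2 = 13.2).
Mode = β/(α+1) = 13.2/9.2 = 1.4348.
Mean = β/(α−1) = 13.2/7.2 = 1.8333.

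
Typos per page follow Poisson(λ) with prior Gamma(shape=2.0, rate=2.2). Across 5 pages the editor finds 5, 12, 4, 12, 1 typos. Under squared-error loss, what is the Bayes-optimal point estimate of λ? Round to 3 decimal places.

5.000

Σ counts = 34. Posterior: Gamma(shape = 2.0+34 = 36.0, rate = 2.2+5 = 7.2).
Mode = (α−1)/β = 35.0/7.2 = 4.861.
Mean = α/β = 36.0/7.2 = 5.000.
Squared-error loss ⇒ the optimal estimator is the posterior mean.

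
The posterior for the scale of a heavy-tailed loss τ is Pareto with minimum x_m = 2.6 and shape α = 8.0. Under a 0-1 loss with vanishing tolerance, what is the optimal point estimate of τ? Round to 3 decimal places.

2.600

The Pareto density is strictly decreasing on [x_m, ∞), so the mode is x_m = 2.600.
Mean = α·x_m/(α−1) = 8.0·2.6/7.0 = 2.971.
This is the posterior mode — the MAP estimate.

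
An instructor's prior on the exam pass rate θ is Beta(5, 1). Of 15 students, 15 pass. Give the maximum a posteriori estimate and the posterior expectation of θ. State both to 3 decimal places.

Posterior: Beta(5+15, 1+0) = Beta(20, 1).
Since β = 1 ≤ 1 and α > 1, the Beta density is monotone increasing on [0,1]; the mode is at 1.
Mean = 20/(20+1) = 0.952.

MAP = 1.000; posterior mean = 0.952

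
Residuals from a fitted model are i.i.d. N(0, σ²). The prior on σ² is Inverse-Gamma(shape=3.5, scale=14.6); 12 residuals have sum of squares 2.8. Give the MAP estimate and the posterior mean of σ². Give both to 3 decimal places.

MAP = 1.524; posterior mean = 1.882

Posterior: Inverse-Gamma(shape = 3.5+12/2 = 9.5, scale = 14.6+2.8/2 = 16.0).
Mode = β/(α+1) = 16.0/10.5 = 1.524.
Mean = β/(α−1) = 16.0/8.5 = 1.882.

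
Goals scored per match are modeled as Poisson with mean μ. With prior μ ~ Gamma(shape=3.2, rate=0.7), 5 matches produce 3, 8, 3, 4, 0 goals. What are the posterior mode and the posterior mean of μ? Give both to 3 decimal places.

MAP = 3.544; posterior mean = 3.719

Σ counts = 18. Posterior: Gamma(shape = 3.2+18 = 21.2, rate = 0.7+5 = 5.7).
Mode = (α−1)/β = 20.2/5.7 = 3.544.
Mean = α/β = 21.2/5.7 = 3.719.
The posterior is right-skewed, so the mean exceeds the mode.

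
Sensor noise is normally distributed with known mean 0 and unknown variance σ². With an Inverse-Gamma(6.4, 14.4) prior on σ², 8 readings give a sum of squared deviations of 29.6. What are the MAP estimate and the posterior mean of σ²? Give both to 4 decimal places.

MAP = 2.5614, posterior mean = 3.1064

Posterior: Inverse-Gamma(shape = 6.4+8/2 = 10.4, scale = 14.4+29.6/2 = 29.2).
Mode = β/(α+1) = 29.2/11.4 = 2.5614.
Mean = β/(α−1) = 29.2/9.4 = 3.1064.
Mean > mode: the posterior has a right tail.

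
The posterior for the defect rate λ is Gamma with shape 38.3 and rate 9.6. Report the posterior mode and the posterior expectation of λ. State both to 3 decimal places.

MAP = 3.885; posterior mean = 3.990

Mode = (α−1)/β = 37.3/9.6 = 3.885.
Mean = α/β = 38.3/9.6 = 3.990.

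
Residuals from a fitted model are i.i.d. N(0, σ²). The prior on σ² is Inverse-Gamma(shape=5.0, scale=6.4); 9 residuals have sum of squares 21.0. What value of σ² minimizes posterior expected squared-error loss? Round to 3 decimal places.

Posterior: Inverse-Gamma(shape = 5.0+9/2 = 9.5, scale = 6.4+21.0/2 = 16.9).
Mode = β/(α+1) = 16.9/10.5 = 1.610.
Mean = β/(α−1) = 16.9/8.5 = 1.988.
Squared-error loss ⇒ the optimal estimator is the posterior mean.

1.988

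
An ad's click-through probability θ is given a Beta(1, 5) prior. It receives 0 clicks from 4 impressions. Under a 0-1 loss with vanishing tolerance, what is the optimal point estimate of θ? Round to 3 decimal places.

0.000

Posterior: Beta(1+0, 5+4) = Beta(1, 9).
Since α = 1 ≤ 1 and β > 1, the Beta density is monotone decreasing on [0,1]; the mode is at 0.
Mean = 1/(1+9) = 0.100.
This is the posterior mode — the MAP estimate.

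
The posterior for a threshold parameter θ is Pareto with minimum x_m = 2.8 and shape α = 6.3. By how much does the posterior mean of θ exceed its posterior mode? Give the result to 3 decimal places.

0.528

The Pareto density is strictly decreasing on [x_m, ∞), so the mode is x_m = 2.800.
Mean = α·x_m/(α−1) = 6.3·2.8/5.3 = 3.328.
Difference = 3.328 − 2.800 = 0.528.
The posterior is right-skewed, so the mean exceeds the mode.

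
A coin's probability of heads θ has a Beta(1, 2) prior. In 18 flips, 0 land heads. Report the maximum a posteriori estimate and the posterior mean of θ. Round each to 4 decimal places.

Posterior: Beta(1+0, 2+18) = Beta(1, 20).
Since α = 1 ≤ 1 and β > 1, the Beta density is monotone decreasing on [0,1]; the mode is at 0.
Mean = 1/(1+20) = 0.0476.

MAP = 0.0000, posterior mean = 0.0476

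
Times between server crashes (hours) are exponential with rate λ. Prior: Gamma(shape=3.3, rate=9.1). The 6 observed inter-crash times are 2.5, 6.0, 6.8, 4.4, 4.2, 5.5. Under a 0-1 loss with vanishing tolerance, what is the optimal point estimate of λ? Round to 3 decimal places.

0.216

Σ times = 29.4. Posterior: Gamma(shape = 3.3+6 = 9.3, rate = 9.1+29.4 = 38.5).
Mode = (α−1)/β = 8.3/38.5 = 0.216.
Mean = α/β = 9.3/38.5 = 0.242.
This is the posterior mode — the MAP estimate.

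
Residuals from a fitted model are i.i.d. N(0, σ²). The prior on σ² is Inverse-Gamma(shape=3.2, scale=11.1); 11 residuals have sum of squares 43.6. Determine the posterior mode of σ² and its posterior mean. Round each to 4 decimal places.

Posterior: Inverse-Gamma(shape = 3.2+11/2 = 8.7, scale = 11.1+43.6/2 = 32.9).
Mode = β/(α+1) = 32.9/9.7 = 3.3918.
Mean = β/(α−1) = 32.9/7.7 = 4.2727.
The mean is pulled above the mode by the posterior's right skew.

posterior mode = 3.3918, posterior mean = 4.2727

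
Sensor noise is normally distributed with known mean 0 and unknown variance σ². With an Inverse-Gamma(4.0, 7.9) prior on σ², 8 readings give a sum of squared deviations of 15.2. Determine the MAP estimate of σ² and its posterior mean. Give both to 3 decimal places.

MAP = 1.722; posterior mean = 2.214

Posterior: Inverse-Gamma(shape = 4.0+8/2 = 8.0, scale = 7.9+15.2/2 = 15.5).
Mode = β/(α+1) = 15.5/9.0 = 1.722.
Mean = β/(α−1) = 15.5/7.0 = 2.214.
The mean is pulled above the mode by the posterior's right skew.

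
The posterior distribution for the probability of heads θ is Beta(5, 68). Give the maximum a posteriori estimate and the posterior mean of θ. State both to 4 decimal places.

MAP: 0.0563. Posterior mean: 0.0685.

Mode = (5−1)/(5+68−2) = 4/71 = 0.0563.
Mean = 5/(5+68) = 5/73 = 0.0685.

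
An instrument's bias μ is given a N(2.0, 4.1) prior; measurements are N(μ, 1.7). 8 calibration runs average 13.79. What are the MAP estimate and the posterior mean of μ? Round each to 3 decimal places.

μ_MAP = 13.209, E[μ|data] = 13.209

Posterior for μ is Normal. Precision-weighted mean: (1/4.1·2.0 + 8/1.7·13.79) / (1/4.1 + 8/1.7) = 13.209.
A Normal posterior is symmetric, so mode = mean.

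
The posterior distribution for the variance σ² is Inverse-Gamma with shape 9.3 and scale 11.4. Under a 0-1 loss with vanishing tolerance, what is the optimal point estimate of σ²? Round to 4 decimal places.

1.1068

Mode = β/(α+1) = 11.4/10.3 = 1.1068.
Mean = β/(α−1) = 11.4/8.3 = 1.3735.
This is the posterior mode — the MAP estimate.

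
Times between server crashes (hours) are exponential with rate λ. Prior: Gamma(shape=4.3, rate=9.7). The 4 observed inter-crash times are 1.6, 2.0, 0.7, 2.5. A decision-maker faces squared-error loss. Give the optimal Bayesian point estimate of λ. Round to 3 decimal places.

Σ times = 6.8. Posterior: Gamma(shape = 4.3+4 = 8.3, rate = 9.7+6.8 = 16.5).
Mode = (α−1)/β = 7.3/16.5 = 0.442.
Mean = α/β = 8.3/16.5 = 0.503.
Squared-error loss ⇒ the optimal estimator is the posterior mean.

0.503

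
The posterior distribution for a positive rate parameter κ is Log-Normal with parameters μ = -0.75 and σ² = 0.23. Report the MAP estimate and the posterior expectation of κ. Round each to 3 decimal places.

Mode = exp(μ − σ²) = exp(-0.98) = 0.375.
Mean = exp(μ + σ²/2) = exp(-0.635) = 0.530.

MAP estimate = 0.375, posterior expectation = 0.530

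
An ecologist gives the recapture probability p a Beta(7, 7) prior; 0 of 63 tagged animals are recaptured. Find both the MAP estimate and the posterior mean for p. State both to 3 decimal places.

Posterior: Beta(7+0, 7+63) = Beta(7, 70).
Mode = (7−1)/(7+70−2) = 6/75 = 0.080.
Mean = 7/(7+70) = 7/77 = 0.091.

MAP: 0.080. Posterior mean: 0.091.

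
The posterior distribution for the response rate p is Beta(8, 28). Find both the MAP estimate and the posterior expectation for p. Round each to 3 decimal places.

MAP: 0.206. Posterior mean: 0.222.

Mode = (8−1)/(8+28−2) = 7/34 = 0.206.
Mean = 8/(8+28) = 8/36 = 0.222.
Right-skewed posterior ⇒ mode < mean.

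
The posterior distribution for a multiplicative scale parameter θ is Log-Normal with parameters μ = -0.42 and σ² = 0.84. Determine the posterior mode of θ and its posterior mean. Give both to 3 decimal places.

Mode = exp(μ − σ²) = exp(-1.26) = 0.284.
Mean = exp(μ + σ²/2) = exp(0.000) = 1.000.

MAP: 0.284. Posterior mean: 1.000.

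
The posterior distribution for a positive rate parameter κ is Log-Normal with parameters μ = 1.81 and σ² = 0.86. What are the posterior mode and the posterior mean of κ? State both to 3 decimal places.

Mode = exp(μ − σ²) = exp(0.95) = 2.586.
Mean = exp(μ + σ²/2) = exp(2.240) = 9.393.

MAP = 2.586; posterior mean = 9.393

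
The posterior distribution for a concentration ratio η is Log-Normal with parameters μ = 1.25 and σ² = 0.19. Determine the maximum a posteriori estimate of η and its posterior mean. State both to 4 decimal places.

MAP: 2.8864. Posterior mean: 3.8382.

Mode = exp(μ − σ²) = exp(1.06) = 2.8864.
Mean = exp(μ + σ²/2) = exp(1.345) = 3.8382.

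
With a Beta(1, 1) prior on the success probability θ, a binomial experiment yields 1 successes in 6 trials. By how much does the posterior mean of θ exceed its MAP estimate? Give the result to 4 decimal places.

0.0833

Posterior: Beta(1+1, 1+5) = Beta(2, 6).
Mode = (2−1)/(2+6−2) = 1/6 = 0.1667.
With a flat prior the MAP equals the MLE, 1/6.
Mean = 2/(2+6) = 2/8 = 0.2500.
Difference = 0.2500 − 0.1667 = 0.0833.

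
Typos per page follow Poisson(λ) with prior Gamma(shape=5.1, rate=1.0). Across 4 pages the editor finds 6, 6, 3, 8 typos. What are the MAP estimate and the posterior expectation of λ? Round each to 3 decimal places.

Σ counts = 23. Posterior: Gamma(shape = 5.1+23 = 28.1, rate = 1.0+4 = 5.0).
Mode = (α−1)/β = 27.1/5.0 = 5.420.
Mean = α/β = 28.1/5.0 = 5.620.
The mean is pulled above the mode by the posterior's right skew.

MAP = 5.420, posterior mean = 5.620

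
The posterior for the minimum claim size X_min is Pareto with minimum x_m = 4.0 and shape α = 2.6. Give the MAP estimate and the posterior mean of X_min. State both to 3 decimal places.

MAP: 4.000. Posterior mean: 6.500.

The Pareto density is strictly decreasing on [x_m, ∞), so the mode is x_m = 4.000.
Mean = α·x_m/(α−1) = 2.6·4.0/1.6 = 6.500.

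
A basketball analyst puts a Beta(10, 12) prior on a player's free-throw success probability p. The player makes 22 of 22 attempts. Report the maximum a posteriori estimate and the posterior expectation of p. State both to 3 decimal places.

maximum a posteriori estimate = 0.738, posterior expectation = 0.727

Posterior: Beta(10+22, 12+0) = Beta(32, 12).
Mode = (32−1)/(32+12−2) = 31/42 = 0.738.
Mean = 32/(32+12) = 32/44 = 0.727.
Left-skewed posterior ⇒ mean < mode.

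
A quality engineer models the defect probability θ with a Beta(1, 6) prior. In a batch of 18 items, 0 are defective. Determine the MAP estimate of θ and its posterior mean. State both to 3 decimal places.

MAP = 0.000, posterior mean = 0.040

Posterior: Beta(1+0, 6+18) = Beta(1, 24).
Since α = 1 ≤ 1 and β > 1, the Beta density is monotone decreasing on [0,1]; the mode is at 0.
Mean = 1/(1+24) = 0.040.
Right-skewed posterior ⇒ mode < mean.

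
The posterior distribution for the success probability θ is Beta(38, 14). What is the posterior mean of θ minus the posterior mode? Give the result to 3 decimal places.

-0.009

Mode = (38−1)/(38+14−2) = 37/50 = 0.740.
Mean = 38/(38+14) = 38/52 = 0.731.
Difference = 0.731 − 0.740 = -0.009.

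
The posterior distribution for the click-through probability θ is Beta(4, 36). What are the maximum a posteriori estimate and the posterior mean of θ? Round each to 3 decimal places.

Mode = (4−1)/(4+36−2) = 3/38 = 0.079.
Mean = 4/(4+36) = 4/40 = 0.100.

MAP = 0.079; posterior mean = 0.100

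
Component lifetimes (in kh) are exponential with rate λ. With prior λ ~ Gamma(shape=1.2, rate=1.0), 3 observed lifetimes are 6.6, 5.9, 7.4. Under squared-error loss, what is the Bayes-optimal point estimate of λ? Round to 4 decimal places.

0.2010

Σ times = 19.9. Posterior: Gamma(shape = 1.2+3 = 4.2, rate = 1.0+19.9 = 20.9).
Mode = (α−1)/β = 3.2/20.9 = 0.1531.
Mean = α/β = 4.2/20.9 = 0.2010.
Squared-error loss ⇒ the optimal estimator is the posterior mean.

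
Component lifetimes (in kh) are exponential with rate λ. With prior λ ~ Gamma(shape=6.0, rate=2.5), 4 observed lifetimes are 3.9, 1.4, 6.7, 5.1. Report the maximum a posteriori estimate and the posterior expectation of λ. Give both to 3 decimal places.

Σ times = 17.1. Posterior: Gamma(shape = 6.0+4 = 10.0, rate = 2.5+17.1 = 19.6).
Mode = (α−1)/β = 9.0/19.6 = 0.459.
Mean = α/β = 10.0/19.6 = 0.510.

MAP: 0.459. Posterior mean: 0.510.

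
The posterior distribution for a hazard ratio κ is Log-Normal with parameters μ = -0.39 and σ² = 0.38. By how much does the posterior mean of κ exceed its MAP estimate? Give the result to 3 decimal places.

0.356

Mode = exp(μ − σ²) = exp(-0.77) = 0.463.
Mean = exp(μ + σ²/2) = exp(-0.200) = 0.819.
Difference = 0.819 − 0.463 = 0.356.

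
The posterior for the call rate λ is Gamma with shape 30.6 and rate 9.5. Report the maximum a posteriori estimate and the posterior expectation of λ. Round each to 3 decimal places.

MAP = 3.116, posterior mean = 3.221

Mode = (α−1)/β = 29.6/9.5 = 3.116.
Mean = α/β = 30.6/9.5 = 3.221.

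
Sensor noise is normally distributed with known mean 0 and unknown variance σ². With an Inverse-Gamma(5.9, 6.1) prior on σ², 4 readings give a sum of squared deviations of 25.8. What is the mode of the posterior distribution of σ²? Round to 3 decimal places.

2.135

Posterior: Inverse-Gamma(shape = 5.9+4/2 = 7.9, scale = 6.1+25.8/2 = 19.0).
Mode = β/(α+1) = 19.0/8.9 = 2.135.
Mean = β/(α−1) = 19.0/6.9 = 2.754.
This is the posterior mode — the MAP estimate.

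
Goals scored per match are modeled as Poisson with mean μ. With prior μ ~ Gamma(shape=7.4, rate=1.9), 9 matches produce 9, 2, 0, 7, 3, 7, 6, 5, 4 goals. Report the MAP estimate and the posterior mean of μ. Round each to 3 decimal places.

MAP estimate = 4.532, posterior mean = 4.624

Σ counts = 43. Posterior: Gamma(shape = 7.4+43 = 50.4, rate = 1.9+9 = 10.9).
Mode = (α−1)/β = 49.4/10.9 = 4.532.
Mean = α/β = 50.4/10.9 = 4.624.
The posterior is right-skewed, so the mean exceeds the mode.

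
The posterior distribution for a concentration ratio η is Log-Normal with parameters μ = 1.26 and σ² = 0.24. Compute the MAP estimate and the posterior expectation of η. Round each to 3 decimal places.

Mode = exp(μ − σ²) = exp(1.02) = 2.773.
Mean = exp(μ + σ²/2) = exp(1.380) = 3.975.

MAP estimate = 2.773, posterior expectation = 3.975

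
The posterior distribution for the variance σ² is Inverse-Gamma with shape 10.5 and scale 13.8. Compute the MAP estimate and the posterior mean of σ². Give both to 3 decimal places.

MAP: 1.200. Posterior mean: 1.453.

Mode = β/(α+1) = 13.8/11.5 = 1.200.
Mean = β/(α−1) = 13.8/9.5 = 1.453.
Right-skewed posterior ⇒ mode < mean.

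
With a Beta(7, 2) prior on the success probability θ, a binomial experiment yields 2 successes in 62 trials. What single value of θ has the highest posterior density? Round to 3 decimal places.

Posterior: Beta(7+2, 2+60) = Beta(9, 62).
Mode = (9−1)/(9+62−2) = 8/69 = 0.116.
Mean = 9/(9+62) = 9/71 = 0.127.
This is the posterior mode — the MAP estimate.

0.116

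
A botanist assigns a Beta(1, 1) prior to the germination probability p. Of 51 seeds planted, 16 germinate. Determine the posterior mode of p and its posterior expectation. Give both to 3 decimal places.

Posterior: Beta(1+16, 1+35) = Beta(17, 36).
Mode = (17−1)/(17+36−2) = 16/51 = 0.314.
With a flat prior the MAP equals the MLE, 16/51.
Mean = 17/(17+36) = 17/53 = 0.321.

MAP = 0.314, posterior mean = 0.321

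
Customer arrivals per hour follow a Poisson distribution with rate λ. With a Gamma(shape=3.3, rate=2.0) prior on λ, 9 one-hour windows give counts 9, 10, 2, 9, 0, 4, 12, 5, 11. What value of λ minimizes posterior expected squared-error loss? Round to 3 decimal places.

Σ counts = 62. Posterior: Gamma(shape = 3.3+62 = 65.3, rate = 2.0+9 = 11.0).
Mode = (α−1)/β = 64.3/11.0 = 5.845.
Mean = α/β = 65.3/11.0 = 5.936.
Squared-error loss ⇒ the optimal estimator is the posterior mean.

5.936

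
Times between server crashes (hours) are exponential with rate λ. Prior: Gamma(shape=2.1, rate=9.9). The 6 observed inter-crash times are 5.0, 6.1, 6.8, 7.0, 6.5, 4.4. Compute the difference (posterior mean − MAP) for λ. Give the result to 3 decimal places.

0.022

Σ times = 35.8. Posterior: Gamma(shape = 2.1+6 = 8.1, rate = 9.9+35.8 = 45.7).
Mode = (α−1)/β = 7.1/45.7 = 0.155.
Mean = α/β = 8.1/45.7 = 0.177.
Difference = 0.177 − 0.155 = 0.022.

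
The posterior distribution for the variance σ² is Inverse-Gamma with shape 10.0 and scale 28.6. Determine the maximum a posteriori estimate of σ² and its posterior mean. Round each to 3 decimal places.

MAP = 2.600, posterior mean = 3.178

Mode = β/(α+1) = 28.6/11.0 = 2.600.
Mean = β/(α−1) = 28.6/9.0 = 3.178.
Mean > mode: the posterior has a right tail.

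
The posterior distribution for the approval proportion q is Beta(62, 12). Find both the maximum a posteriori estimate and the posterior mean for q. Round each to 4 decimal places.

MAP: 0.8472. Posterior mean: 0.8378.

Mode = (62−1)/(62+12−2) = 61/72 = 0.8472.
Mean = 62/(62+12) = 62/74 = 0.8378.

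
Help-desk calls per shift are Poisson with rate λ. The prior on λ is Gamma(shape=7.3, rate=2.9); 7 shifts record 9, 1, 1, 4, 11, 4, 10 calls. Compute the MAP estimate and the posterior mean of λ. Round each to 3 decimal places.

λ_MAP = 4.677, E[λ|data] = 4.778

Σ counts = 40. Posterior: Gamma(shape = 7.3+40 = 47.3, rate = 2.9+7 = 9.9).
Mode = (α−1)/β = 46.3/9.9 = 4.677.
Mean = α/β = 47.3/9.9 = 4.778.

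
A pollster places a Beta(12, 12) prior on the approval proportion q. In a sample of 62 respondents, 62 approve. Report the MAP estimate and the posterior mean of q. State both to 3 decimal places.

MAP: 0.869. Posterior mean: 0.860.

Posterior: Beta(12+62, 12+0) = Beta(74, 12).
Mode = (74−1)/(74+12−2) = 73/84 = 0.869.
Mean = 74/(74+12) = 74/86 = 0.860.
The mean is pulled below the mode by the posterior's left skew.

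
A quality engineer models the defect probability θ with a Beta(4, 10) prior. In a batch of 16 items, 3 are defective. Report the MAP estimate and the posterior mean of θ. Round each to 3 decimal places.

θ_MAP = 0.214, E[θ|data] = 0.233

Posterior: Beta(4+3, 10+13) = Beta(7, 23).
Mode = (7−1)/(7+23−2) = 6/28 = 0.214.
Mean = 7/(7+23) = 7/30 = 0.233.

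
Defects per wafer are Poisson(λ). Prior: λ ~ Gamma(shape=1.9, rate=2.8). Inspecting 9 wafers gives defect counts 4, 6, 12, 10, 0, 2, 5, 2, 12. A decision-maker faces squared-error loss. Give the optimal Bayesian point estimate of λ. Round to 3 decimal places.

Σ counts = 53. Posterior: Gamma(shape = 1.9+53 = 54.9, rate = 2.8+9 = 11.8).
Mode = (α−1)/β = 53.9/11.8 = 4.568.
Mean = α/β = 54.9/11.8 = 4.653.
Squared-error loss ⇒ the optimal estimator is the posterior mean.

4.653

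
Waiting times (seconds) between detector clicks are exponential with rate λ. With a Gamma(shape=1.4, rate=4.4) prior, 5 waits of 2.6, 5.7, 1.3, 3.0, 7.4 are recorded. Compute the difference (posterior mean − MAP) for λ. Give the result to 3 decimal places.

Σ times = 20.0. Posterior: Gamma(shape = 1.4+5 = 6.4, rate = 4.4+20.0 = 24.4).
Mode = (α−1)/β = 5.4/24.4 = 0.221.
Mean = α/β = 6.4/24.4 = 0.262.
Difference = 0.262 − 0.221 = 0.041.

0.041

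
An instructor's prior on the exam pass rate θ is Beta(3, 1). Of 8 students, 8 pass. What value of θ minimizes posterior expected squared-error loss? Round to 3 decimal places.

Posterior: Beta(3+8, 1+0) = Beta(11, 1).
Since β = 1 ≤ 1 and α > 1, the Beta density is monotone increasing on [0,1]; the mode is at 1.
Mean = 11/(11+1) = 0.917.
Squared-error loss ⇒ the optimal estimator is the posterior mean.

0.917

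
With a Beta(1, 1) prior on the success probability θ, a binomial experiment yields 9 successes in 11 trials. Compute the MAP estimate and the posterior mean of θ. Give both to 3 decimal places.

Posterior: Beta(1+9, 1+2) = Beta(10, 3).
Mode = (10−1)/(10+3−2) = 9/11 = 0.818.
With a flat prior the MAP equals the MLE, 9/11.
Mean = 10/(10+3) = 10/13 = 0.769.
Left-skewed posterior ⇒ mean < mode.

θ_MAP = 0.818, E[θ|data] = 0.769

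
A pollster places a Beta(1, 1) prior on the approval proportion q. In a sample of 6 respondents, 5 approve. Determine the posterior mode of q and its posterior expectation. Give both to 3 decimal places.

Posterior: Beta(1+5, 1+1) = Beta(6, 2).
Mode = (6−1)/(6+2−2) = 5/6 = 0.833.
Mean = 6/(6+2) = 6/8 = 0.750.
The mean is pulled below the mode by the posterior's left skew.

MAP = 0.833, posterior mean = 0.750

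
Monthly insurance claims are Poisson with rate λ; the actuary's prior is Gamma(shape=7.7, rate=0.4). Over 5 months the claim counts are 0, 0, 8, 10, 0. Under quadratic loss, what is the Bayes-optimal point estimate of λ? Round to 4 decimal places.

4.7593

Σ counts = 18. Posterior: Gamma(shape = 7.7+18 = 25.7, rate = 0.4+5 = 5.4).
Mode = (α−1)/β = 24.7/5.4 = 4.5741.
Mean = α/β = 25.7/5.4 = 4.7593.
Quadratic loss ⇒ the optimal estimator is the posterior mean.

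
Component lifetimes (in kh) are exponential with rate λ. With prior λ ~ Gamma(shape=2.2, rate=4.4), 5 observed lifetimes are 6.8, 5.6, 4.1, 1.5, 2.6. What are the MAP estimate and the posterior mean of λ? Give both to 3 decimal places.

Σ times = 20.6. Posterior: Gamma(shape = 2.2+5 = 7.2, rate = 4.4+20.6 = 25.0).
Mode = (α−1)/β = 6.2/25.0 = 0.248.
Mean = α/β = 7.2/25.0 = 0.288.

MAP = 0.248, posterior mean = 0.288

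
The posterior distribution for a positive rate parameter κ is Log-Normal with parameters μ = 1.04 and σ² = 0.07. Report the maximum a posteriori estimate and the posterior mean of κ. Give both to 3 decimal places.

Mode = exp(μ − σ²) = exp(0.97) = 2.638.
Mean = exp(μ + σ²/2) = exp(1.075) = 2.930.

MAP = 2.638; posterior mean = 2.930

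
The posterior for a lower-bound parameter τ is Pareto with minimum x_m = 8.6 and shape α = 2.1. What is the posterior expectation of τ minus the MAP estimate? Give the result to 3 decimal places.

The Pareto density is strictly decreasing on [x_m, ∞), so the mode is x_m = 8.600.
Mean = α·x_m/(α−1) = 2.1·8.6/1.1 = 16.418.
Difference = 16.418 − 8.600 = 7.818.

7.818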